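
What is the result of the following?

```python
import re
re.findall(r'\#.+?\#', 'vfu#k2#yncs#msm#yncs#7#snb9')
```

['#k2#', '#msm#', '#7#']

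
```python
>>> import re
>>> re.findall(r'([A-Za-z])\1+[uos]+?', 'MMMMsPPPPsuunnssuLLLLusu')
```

['M', 'P', 'n', 'L']

`\1` is not a pattern — it's the concrete string captured by group 1, re-applied verbatim.
With a single group, `findall` returns only what that group captured — 4 items.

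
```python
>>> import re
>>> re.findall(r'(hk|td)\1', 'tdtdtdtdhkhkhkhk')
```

['td', 'td', 'hk', 'hk']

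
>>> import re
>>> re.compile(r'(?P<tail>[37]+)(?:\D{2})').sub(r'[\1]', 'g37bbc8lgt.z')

'g[37]c8lgt.z'

Pattern: one or more of one of [37] (captured as 'tail'); then exactly 2 of a non-digit (non-capturing group).
Matches: at [1:5] → '37bb'.
`\1` in the replacement pulls in group 1's text for each match.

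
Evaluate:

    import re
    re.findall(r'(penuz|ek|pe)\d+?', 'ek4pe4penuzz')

One capturing group, so `findall` returns just the captured substring from each match — 2 in all.

['ek', 'pe']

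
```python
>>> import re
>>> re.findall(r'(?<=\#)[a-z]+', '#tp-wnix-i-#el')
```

The `(?=…)`/`(?<=…)` assertion just peeks at neighbouring text; it doesn't advance the match position.
Matches: at [1:3] → 'tp'; at [12:14] → 'el'.
With no groups in the pattern, `findall` gives back each whole match — 2 here.

['tp', 'el']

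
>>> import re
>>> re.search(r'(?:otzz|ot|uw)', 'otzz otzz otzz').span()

(0, 4)

`|` is ordered: at each position the engine commits to the first alternative that works.
The match spans [0:4] → 'otzz'.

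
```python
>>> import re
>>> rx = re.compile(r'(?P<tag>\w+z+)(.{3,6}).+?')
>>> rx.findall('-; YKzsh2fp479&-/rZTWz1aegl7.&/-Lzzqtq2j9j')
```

This matches one or more of a word character, then one or more of a literal 'z' (captured as 'tag'); then 3 to 6 of any character (captured); then one or more of any character (lazy).
Scanning left to right: at [3:13] match 'YKzsh2fp47', groups = ('YKz', 'sh2fp4'); at [17:29] match 'rZTWz1aegl7.', groups = ('rZTWz', '1aegl7'); at [32:42] match 'Lzzqtq2j9j', groups = ('Lzz', 'qtq2j9').
With 2 capturing groups, `findall` returns a 2-tuple per match.

[('YKz', 'sh2fp4'), ('rZTWz', '1aegl7'), ('Lzz', 'qtq2j9')]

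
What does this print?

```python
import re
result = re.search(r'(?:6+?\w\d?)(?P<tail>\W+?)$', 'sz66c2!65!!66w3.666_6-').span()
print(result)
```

The pattern matches one or more of a literal '6' (lazy), then a word character, then optionally a digit (non-capturing group); then one or more of a non-word character (lazy) (captured as 'tail'); then anchored at the end.
Unlike `match`, `search` isn't anchored — it looks for the pattern anywhere in the string.
The match spans [16:22] → '666_6-'.
Captured: group 1 = '-'.

(16, 22)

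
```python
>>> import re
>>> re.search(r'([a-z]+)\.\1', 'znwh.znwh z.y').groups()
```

('znwh',)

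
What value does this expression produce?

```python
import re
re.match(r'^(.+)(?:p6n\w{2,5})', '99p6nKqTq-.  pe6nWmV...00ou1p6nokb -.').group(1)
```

'99p6nKqTq-.  pe6nWmV...00ou1'

Pattern: anchored at the start of the string; then one or more of any character (captured); then the literal 'p6n', then 2 to 5 of a word character (non-capturing group).
`re.match` won't scan ahead — the pattern has to work from the very first character.
The match spans [0:34] → '99p6nKqTq-.  pe6nWmV...00ou1p6nokb'.
Captured: group 1 = '99p6nKqTq-.  pe6nWmV...00ou1'.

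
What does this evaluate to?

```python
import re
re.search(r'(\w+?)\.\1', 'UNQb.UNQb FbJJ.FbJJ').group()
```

`\1` is not a pattern — it's the concrete string captured by group 1, re-applied verbatim.
`search` walks the string left to right and returns the first match it finds.
The match spans [0:9] → 'UNQb.UNQb'.
Captured: group 1 = 'UNQb'.

'UNQb.UNQb'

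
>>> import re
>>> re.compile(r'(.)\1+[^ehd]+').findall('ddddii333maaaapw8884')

The backreference `\1` re-matches whatever the first group consumed, character for character.
Matches: at [0:20] match 'ddddii333maaaapw8884', group 1 = 'd'.
`findall` collects group 1 from the one match (1 total).

['d']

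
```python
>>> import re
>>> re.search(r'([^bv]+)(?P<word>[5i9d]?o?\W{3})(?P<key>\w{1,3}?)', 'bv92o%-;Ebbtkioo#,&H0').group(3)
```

'E'

The match spans [2:9] → '92o%-;E'.
Captured: group 1 = '92o', group 2 = '%-;', group 3 = 'E'.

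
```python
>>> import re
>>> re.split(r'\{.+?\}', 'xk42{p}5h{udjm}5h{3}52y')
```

['xk42', '5h', '5h', '52y']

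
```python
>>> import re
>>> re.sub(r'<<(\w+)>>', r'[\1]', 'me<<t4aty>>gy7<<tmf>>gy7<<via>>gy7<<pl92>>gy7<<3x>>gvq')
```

Each match is replaced using the text its own group 1 captured.

'me[t4aty]gy7[tmf]gy7[via]gy7[pl92]gy7[3x]gvq'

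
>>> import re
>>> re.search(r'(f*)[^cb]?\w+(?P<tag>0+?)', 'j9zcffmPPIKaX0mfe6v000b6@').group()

The match spans [0:22] → 'j9zcffmPPIKaX0mfe6v000'.

'j9zcffmPPIKaX0mfe6v000'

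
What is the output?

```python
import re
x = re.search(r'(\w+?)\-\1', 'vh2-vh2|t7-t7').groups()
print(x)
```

The match spans [0:7] → 'vh2-vh2'.
Captured: group 1 = 'vh2'.

('vh2',)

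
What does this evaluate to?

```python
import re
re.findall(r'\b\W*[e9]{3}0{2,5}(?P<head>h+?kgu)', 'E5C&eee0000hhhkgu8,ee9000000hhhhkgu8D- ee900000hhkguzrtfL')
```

['hhhkgu', 'hhkgu']

`findall` collects group 1 from each match (2 total).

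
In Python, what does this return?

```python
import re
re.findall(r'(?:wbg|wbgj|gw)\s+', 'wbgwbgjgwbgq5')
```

[]

Since nothing is captured, `findall` lists the 0 matched substrings directly.
Nothing in the string satisfies the pattern, so the list is empty.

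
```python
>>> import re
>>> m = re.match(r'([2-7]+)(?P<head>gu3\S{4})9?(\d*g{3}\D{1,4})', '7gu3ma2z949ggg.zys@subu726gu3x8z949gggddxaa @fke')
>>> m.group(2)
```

The pattern matches one or more of a character in [2-7] (captured); then the literal 'gu3', then exactly 4 of a non-whitespace character (captured as 'head'); then optionally a literal '9'; then zero or more of a digit, then exactly 3 of a literal 'g', then 1 to 4 of a non-digit (captured).
`re.match` only tries the pattern at the start of the string.
The match spans [0:18] → '7gu3ma2z949ggg.zys'.
Captured: group 1 = '7', group 2 = 'gu3ma2z', group 3 = '49ggg.zys'.

'gu3ma2z'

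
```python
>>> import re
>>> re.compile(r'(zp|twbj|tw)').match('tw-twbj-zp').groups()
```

The match spans [0:2] → 'tw'.
Captured: group 1 = 'tw'.

('tw',)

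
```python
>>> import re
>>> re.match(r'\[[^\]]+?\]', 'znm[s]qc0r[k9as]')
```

None

`re.match` only tries the pattern at the start of the string.
Here the pattern fails at index 0, so the call returns None.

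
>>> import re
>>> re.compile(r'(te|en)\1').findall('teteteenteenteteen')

['te', 'te']

A backreference is literal: `\1` must see the identical characters the first group matched.
Walking the string: at [0:4] match 'tete', group 1 = 'te'; at [12:16] match 'tete', group 1 = 'te'.
One capturing group, so `findall` returns just the captured substring from each match — 2 in all.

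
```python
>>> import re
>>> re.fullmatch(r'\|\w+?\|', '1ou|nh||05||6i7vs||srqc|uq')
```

`fullmatch` succeeds only if the pattern covers the string from start to end.
Here there's no way to consume every character, so the call returns None.

None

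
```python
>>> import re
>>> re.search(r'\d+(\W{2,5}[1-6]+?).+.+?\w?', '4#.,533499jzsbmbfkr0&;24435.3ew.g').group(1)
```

This matches one or more of a digit; then 2 to 5 of a non-word character, then one or more of a character in [1-6] (lazy) (captured); then one or more of any character; then one or more of any character (lazy), then optionally a word character.
Lazy quantifiers expand one character at a time until the remainder of the pattern can match.
`re.search` scans for the first position where the pattern succeeds.
The match spans [0:33] → '4#.,533499jzsbmbfkr0&;24435.3ew.g'.
Captured: group 1 = '#.,5'.

'#.,5'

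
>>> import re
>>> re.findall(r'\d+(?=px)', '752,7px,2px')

['7', '2']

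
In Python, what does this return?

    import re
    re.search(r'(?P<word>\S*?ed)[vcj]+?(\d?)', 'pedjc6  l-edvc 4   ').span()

(0, 4)

With the lazy modifier that quantifier settles for the fewest repetitions that let the rest of the pattern succeed (the atoms after it are unaffected and can still be greedy).
The match spans [0:4] → 'pedj'.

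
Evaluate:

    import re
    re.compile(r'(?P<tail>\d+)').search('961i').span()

(0, 3)

The match spans [0:3] → '961'.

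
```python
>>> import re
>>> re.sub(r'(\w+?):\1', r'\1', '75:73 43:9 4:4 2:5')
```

The backreference `\1` re-matches whatever the first group consumed, character for character.
The replacement refers to a captured group, so each match is rewritten using its own captured text.

'75:73 43:9 4 2:5'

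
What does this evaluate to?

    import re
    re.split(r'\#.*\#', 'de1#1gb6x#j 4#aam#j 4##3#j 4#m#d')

['de1', 'd']

Each match becomes a cut point; 2 segments remain.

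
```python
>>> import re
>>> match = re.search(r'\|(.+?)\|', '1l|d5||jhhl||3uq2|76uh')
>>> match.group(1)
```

With the lazy modifier that quantifier settles for the fewest repetitions that let the rest of the pattern succeed (the atoms after it are unaffected and can still be greedy).
`search` walks the string left to right and returns the first match it finds.
The match spans [2:6] → '|d5|'.
Captured: group 1 = 'd5'.

'd5'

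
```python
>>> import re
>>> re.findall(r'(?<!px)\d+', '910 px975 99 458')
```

A negative assertion filters positions out without eating any characters.
Walking the string: at [0:3] → '910'; at [7:9] → '75'; at [10:12] → '99'; at [13:16] → '458'.
No capturing groups, so `findall` returns the 4 full match strings.

['910', '75', '99', '458']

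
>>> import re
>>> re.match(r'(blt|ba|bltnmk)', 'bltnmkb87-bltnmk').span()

`match` is anchored at position 0; if the pattern doesn't fit there, it returns None.
The match spans [0:3] → 'blt'.

(0, 3)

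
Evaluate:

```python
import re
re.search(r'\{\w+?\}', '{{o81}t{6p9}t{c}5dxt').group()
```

'{o81}'

`re.search` scans for the first position where the pattern succeeds.
The match spans [1:6] → '{o81}'.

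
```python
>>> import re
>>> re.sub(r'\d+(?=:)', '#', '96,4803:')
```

'96,#:'

Lookahead/lookbehind check context without consuming it, so the matched span excludes the asserted characters.
Every occurrence is swapped for '#'.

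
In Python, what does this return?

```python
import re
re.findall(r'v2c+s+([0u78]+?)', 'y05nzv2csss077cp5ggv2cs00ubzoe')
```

Pattern: the literal 'v2', then one or more of a literal 'c', then one or more of the literal 's'; then one or more of one of [0u78] (lazy) (captured).
A `+?`/`*?`/`{m,n}?` starts at its minimum and grows only as far as needed for what follows to match.
Walking the string: at [5:12] match 'v2csss0', group 1 = '0'; at [19:24] match 'v2cs0', group 1 = '0'.
One capturing group, so `findall` returns just the captured substring from each match — 2 in all.

['0', '0']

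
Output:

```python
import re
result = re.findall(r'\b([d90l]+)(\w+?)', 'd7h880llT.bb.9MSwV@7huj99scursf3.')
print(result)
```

[('d', '7'), ('9', 'M')]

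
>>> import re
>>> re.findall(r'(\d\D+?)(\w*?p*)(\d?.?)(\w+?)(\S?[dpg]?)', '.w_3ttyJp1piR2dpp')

[('3t', '', 't', 'y', 'Jp'), ('1p', '', 'i', 'R', '2d')]

The pattern matches a digit, then one or more of a non-digit (lazy) (captured); then zero or more of a word character (lazy), then zero or more of the literal 'p' (captured); then optionally a digit, then optionally any character (captured); then one or more of a word character (lazy) (captured); then optionally a non-whitespace character, then optionally one of [dpg] (captured).
The `?` after the quantifier makes it lazy — it takes as little as possible before letting the rest of the pattern try.
Walking the string: at [3:9] match '3ttyJp', groups = ('3t', '', 't', 'y', 'Jp'); at [9:15] match '1piR2d', groups = ('1p', '', 'i', 'R', '2d').
5 groups means each result is a tuple of 5 captured strings — 2 here.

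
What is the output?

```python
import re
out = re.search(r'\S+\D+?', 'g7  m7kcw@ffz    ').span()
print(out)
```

Pattern: one or more of a non-whitespace character; then one or more of a non-digit (lazy).
`re.search` scans for the first position where the pattern succeeds.
The match spans [0:3] → 'g7 '.

(0, 3)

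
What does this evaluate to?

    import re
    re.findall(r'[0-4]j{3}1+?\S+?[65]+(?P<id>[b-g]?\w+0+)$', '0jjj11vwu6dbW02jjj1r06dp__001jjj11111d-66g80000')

['g80000']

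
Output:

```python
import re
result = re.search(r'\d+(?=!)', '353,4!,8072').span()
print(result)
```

(4, 5)

The positive lookaround only admits positions where the adjacent text matches; those characters stay outside the span.
`re.search` scans for the first position where the pattern succeeds.
The match spans [4:5] → '4'.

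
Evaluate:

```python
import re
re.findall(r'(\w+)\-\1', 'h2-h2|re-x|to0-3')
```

['h2']

The backreference `\1` re-matches whatever the first group consumed, character for character.
Walking the string: at [0:5] match 'h2-h2', group 1 = 'h2'.
Because there's exactly one group, `findall` drops the full match and keeps group 1 from the one hit.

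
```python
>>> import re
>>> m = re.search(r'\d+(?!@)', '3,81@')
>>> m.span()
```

`(?!…)`/`(?<!…)` only lets a position through if the neighbouring text does NOT match; no characters are consumed.
The match spans [0:1] → '3'.

(0, 1)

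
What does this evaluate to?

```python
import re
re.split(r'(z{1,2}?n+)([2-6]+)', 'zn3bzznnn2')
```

Pattern: 1 to 2 of a literal 'z' (lazy), then one or more of a literal 'n' (captured); then one or more of a character in [2-6] (captured).
`re.split` interleaves the captured-group text with the surrounding fragments.

['', 'zn', '3', 'b', 'zznnn', '2', '']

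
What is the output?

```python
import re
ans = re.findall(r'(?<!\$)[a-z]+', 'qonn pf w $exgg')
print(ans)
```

The negative lookaround is zero-width — it rules out positions where the adjacent text would match, without consuming anything.
With no groups in the pattern, `findall` gives back each whole match — 4 here.

['qonn', 'pf', 'w', 'xgg']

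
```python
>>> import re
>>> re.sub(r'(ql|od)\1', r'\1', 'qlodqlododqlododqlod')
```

'qlodqlodqlodqlod'

A backreference is literal: `\1` must see the identical characters the first group matched.
Each match is replaced using the text its own group 1 captured.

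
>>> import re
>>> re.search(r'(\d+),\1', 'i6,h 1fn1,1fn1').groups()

The match spans [8:11] → '1,1'.
Captured: group 1 = '1'.

('1',)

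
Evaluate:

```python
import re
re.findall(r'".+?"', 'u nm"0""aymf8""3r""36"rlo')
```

With no groups in the pattern, `findall` gives back each whole match — 4 here.

['"0"', '"aymf8"', '"3r"', '"36"']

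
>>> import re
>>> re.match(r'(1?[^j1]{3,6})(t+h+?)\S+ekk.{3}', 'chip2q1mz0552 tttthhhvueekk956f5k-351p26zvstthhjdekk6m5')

None

`match` is anchored at position 0; if the pattern doesn't fit there, it returns None.
Here the string doesn't start with a match, so the call returns None.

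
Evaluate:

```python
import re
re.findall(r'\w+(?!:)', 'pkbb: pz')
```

A negative assertion filters positions out without eating any characters.
Scanning left to right: at [0:3] → 'pkb'; at [6:8] → 'pz'.
`findall` yields the raw match text (2 of them) because the pattern has no groups.

['pkb', 'pz']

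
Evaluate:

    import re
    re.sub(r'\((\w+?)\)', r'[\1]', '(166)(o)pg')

`\1` in the replacement pulls in group 1's text for each match.

'[166][o]pg'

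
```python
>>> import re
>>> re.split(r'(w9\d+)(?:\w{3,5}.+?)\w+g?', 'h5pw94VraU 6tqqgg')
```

Pattern: the literal 'w9', then one or more of a digit (captured); then 3 to 5 of a word character, then one or more of any character (lazy) (non-capturing group); then one or more of a word character, then optionally the literal 'g'.
Matches to split on: at [3:17] → 'w94VraU 6tqqgg'.
The group in the pattern means `split` returns the separators' captures alongside the pieces.

['h5p', 'w94', '']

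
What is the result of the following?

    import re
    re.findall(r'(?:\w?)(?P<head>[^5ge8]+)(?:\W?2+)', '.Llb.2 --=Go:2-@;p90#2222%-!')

['.Llb.2 --=Go:2-@;p90#222']

This matches optionally a word character (non-capturing group); then one or more of any character except [5ge8] (captured as 'head'); then optionally a non-word character, then one or more of the literal '2' (non-capturing group).
With a single group, `findall` returns only what that group captured — 1 item.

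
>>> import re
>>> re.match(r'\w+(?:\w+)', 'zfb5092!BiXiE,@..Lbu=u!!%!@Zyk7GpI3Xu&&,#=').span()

(0, 7)

This matches one or more of a word character; then one or more of a word character (non-capturing group).
`match` is anchored at position 0; if the pattern doesn't fit there, it returns None.
The match spans [0:7] → 'zfb5092'.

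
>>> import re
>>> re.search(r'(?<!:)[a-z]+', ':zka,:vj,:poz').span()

(2, 4)

The negative lookaround is zero-width — it rules out positions where the adjacent text would match, without consuming anything.
The match spans [2:4] → 'ka'.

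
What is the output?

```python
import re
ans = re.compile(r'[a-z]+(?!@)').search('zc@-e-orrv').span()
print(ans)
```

(0, 1)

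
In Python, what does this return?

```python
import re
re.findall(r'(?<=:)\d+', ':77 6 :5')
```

The lookaround is zero-width — it requires the adjacent text to match without consuming it, so the asserted text isn't part of the match.
Walking the string: at [1:3] → '77'; at [7:8] → '5'.
`findall` yields the raw match text (2 of them) because the pattern has no groups.

['77', '5']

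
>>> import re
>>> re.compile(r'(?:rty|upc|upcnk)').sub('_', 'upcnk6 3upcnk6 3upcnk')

'_nk6 3_nk6 3_nk'

Branches in `(...|...)` are attempted left-to-right; the first branch that allows the whole pattern to succeed is taken.
Matches: at [0:3] → 'upc'; at [8:11] → 'upc'; at [16:19] → 'upc'.
Every occurrence is swapped for '_'.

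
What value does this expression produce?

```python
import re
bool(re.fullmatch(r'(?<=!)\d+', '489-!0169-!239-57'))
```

`re.fullmatch` is like wrapping the pattern in `^…$` (in single-line mode).
Here there's no way to consume every character, so the call returns None, and `bool(None)` is False.

False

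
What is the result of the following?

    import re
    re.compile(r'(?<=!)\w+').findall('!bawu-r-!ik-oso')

['bawu', 'ik']

The `(?=…)`/`(?<=…)` assertion just peeks at neighbouring text; it doesn't advance the match position.
Walking the string: at [1:5] → 'bawu'; at [9:11] → 'ik'.
`findall` yields the raw match text (2 of them) because the pattern has no groups.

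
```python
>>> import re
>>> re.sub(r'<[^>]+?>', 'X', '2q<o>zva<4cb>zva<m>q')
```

'2qXzvaXzvaXq'

`sub` substitutes 'X' at each match site.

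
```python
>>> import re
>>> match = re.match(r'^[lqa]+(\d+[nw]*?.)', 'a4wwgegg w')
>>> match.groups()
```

('4w',)

The pattern matches anchored at the start of the string; then one or more of one of [lqa]; then one or more of a digit, then zero or more of one of [nw] (lazy), then any character (captured).
`re.match` only tries the pattern at the start of the string.
The match spans [0:3] → 'a4w'.
Captured: group 1 = '4w'.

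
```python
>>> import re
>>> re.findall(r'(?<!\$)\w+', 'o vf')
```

The negative lookaround is zero-width — it rules out positions where the adjacent text would match, without consuming anything.
Walking the string: at [0:1] → 'o'; at [2:4] → 'vf'.
No capturing groups, so `findall` returns the 2 full match strings.

['o', 'vf']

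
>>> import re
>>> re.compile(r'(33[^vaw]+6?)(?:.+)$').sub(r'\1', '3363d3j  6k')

'3363d3j  6'

Pattern: the literal '33', then one or more of any character except [vaw], then optionally a literal '6' (captured); then one or more of any character (non-capturing group); then anchored at the end.
Matches: at [0:11] → '3363d3j  6k'.
Each match is replaced using the text its own group 1 captured.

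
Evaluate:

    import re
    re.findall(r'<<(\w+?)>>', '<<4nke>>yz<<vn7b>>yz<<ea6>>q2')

['4nke', 'vn7b', 'ea6']

Matches: at [0:8] match '<<4nke>>', group 1 = '4nke'; at [10:18] match '<<vn7b>>', group 1 = 'vn7b'; at [20:27] match '<<ea6>>', group 1 = 'ea6'.
With a single group, `findall` returns only what that group captured — 3 items.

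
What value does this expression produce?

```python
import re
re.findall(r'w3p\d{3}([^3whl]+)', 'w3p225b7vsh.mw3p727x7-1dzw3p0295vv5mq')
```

Pattern: the literal 'w3p', then exactly 3 of a digit; then one or more of any character except [3whl] (captured).
Because there's exactly one group, `findall` drops the full match and keeps group 1 from each hit.

['b7vs', 'x7-1dz', '5vv5mq']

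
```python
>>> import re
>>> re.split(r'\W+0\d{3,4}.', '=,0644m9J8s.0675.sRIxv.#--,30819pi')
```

The pattern matches one or more of a non-word character; then a literal '0', then 3 to 4 of a digit, then any character.
Matches to split on: at [0:7] → '=,0644m'; at [11:17] → '.0675.'.
The string is cut at each match, leaving 3 pieces.

['', '9J8s', 'sRIxv.#--,30819pi']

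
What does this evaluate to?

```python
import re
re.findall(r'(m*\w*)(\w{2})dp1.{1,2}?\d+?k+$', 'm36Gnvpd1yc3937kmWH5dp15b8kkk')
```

The pattern matches zero or more of a literal 'm', then zero or more of a word character (captured); then exactly 2 of a word character (captured); then the literal 'dp1', then 1 to 2 of any character (lazy), then one or more of a digit (lazy); then one or more of a literal 'k'; then anchored at the end.
Matches: at [0:29] match 'm36Gnvpd1yc3937kmWH5dp15b8kkk', groups = ('m36Gnvpd1yc3937kmW', 'H5').
`findall` packs the 2 group values into a tuple for every match.

[('m36Gnvpd1yc3937kmW', 'H5')]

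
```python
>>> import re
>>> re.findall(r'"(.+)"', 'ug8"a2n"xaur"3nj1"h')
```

['a2n"xaur"3nj1']

Scanning left to right: at [3:18] match '"a2n"xaur"3nj1"', group 1 = 'a2n"xaur"3nj1'.
`findall` collects group 1 from the one match (1 total).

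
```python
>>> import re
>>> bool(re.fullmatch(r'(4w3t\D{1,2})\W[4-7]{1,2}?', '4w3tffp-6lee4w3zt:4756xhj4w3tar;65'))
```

False

Pattern: the literal '4w', then the literal '3t', then 1 to 2 of a non-digit (captured); then a non-word character, then 1 to 2 of a character in [4-7] (lazy).
`fullmatch` succeeds only if the pattern covers the string from start to end.
Here the pattern can't cover the whole string, so the call returns None, and `bool(None)` is False.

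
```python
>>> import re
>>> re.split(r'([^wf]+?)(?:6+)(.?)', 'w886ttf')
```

This matches one or more of any character except [wf] (lazy) (captured); then one or more of a literal '6' (non-capturing group); then optionally any character (captured).
With a capturing group present, the delimiter's captured portion is kept in the result list.

['w', '88', 't', 'tf']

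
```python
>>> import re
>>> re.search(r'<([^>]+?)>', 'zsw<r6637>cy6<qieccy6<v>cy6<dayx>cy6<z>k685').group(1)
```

'r6637'

`re.search` tries every starting position until one works.
The match spans [3:10] → '<r6637>'.
Captured: group 1 = 'r6637'.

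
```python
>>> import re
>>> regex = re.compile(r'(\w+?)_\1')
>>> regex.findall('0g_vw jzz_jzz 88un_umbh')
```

['jzz']

A backreference is literal: `\1` must see the identical characters the first group matched.
Walking the string: at [6:13] match 'jzz_jzz', group 1 = 'jzz'.
Because there's exactly one group, `findall` drops the full match and keeps group 1 from the one hit.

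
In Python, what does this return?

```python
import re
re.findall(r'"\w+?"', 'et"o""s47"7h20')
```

['"o"', '"s47"']

Walking the string: at [2:5] → '"o"'; at [5:10] → '"s47"'.
No capturing groups, so `findall` returns the 2 full match strings.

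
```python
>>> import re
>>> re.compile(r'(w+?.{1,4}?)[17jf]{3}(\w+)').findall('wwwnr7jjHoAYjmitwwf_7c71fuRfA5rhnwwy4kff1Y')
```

Pattern: one or more of the literal 'w' (lazy), then 1 to 4 of any character (lazy) (captured); then exactly 3 of one of [17jf]; then one or more of a word character (captured).
Scanning left to right: at [0:42] match 'wwwnr7jjHoAYjmitwwf_7c71fuRfA5rhnwwy4kff1Y', groups = ('wwwnr', 'HoAYjmitwwf_7c71fuRfA5rhnwwy4kff1Y').
2 groups means the one result is a tuple of 2 captured strings — 1 here.

[('wwwnr', 'HoAYjmitwwf_7c71fuRfA5rhnwwy4kff1Y')]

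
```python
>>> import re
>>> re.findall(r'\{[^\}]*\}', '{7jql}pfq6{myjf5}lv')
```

['{7jql}', '{myjf5}']

Since nothing is captured, `findall` lists the 2 matched substrings directly.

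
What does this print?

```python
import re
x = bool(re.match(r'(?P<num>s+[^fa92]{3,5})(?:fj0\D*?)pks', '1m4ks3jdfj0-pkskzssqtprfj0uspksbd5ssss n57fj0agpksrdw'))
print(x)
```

False

With `match`, the pattern is implicitly anchored at the beginning.
Here the pattern fails at index 0, so the call returns None, and `bool(None)` is False.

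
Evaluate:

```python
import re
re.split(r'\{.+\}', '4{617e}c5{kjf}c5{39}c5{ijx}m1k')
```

['4', 'm1k']

Matches to split on: at [1:27] → '{617e}c5{kjf}c5{39}c5{ijx}'.
The string is cut at each match, leaving 2 pieces.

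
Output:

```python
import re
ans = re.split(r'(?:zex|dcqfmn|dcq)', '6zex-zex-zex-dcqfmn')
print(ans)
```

['6', '-', '-', '-', '']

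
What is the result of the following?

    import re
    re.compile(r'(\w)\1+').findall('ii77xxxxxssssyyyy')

A backreference is literal: `\1` must see the identical characters the first group matched.
Matches: at [0:2] match 'ii', group 1 = 'i'; at [2:4] match '77', group 1 = '7'; at [4:9] match 'xxxxx', group 1 = 'x'; at [9:13] match 'ssss', group 1 = 's'; at [13:17] match 'yyyy', group 1 = 'y'.
One capturing group, so `findall` returns just the captured substring from each match — 5 in all.

['i', '7', 'x', 's', 'y']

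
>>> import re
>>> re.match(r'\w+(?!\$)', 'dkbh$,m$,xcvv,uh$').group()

'dkb'

`match` is anchored at position 0; if the pattern doesn't fit there, it returns None.
The match spans [0:3] → 'dkb'.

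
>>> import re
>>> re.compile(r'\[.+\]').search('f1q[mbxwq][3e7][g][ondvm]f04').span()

(3, 25)

The match spans [3:25] → '[mbxwq][3e7][g][ondvm]'.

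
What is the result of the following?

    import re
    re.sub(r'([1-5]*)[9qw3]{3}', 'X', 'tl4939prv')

'tlXprv'

Pattern: zero or more of a character in [1-5] (captured); then exactly 3 of one of [9qw3].
Matches: at [2:6] → '4939'.
Each match is replaced by 'X'.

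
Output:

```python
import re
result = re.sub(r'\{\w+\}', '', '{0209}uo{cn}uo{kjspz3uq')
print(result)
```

Matches: at [0:6] → '{0209}'; at [8:12] → '{cn}'.
Each match is replaced by ''.

uouo{kjspz3uq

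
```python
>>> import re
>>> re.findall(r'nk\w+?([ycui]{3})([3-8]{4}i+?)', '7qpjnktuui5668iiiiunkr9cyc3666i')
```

[('uui', '5668i'), ('cyc', '3666i')]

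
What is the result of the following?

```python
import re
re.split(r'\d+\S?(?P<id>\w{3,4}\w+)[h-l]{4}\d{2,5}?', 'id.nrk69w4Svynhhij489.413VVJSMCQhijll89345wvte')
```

A `+?`/`*?`/`{m,n}?` starts at its minimum and grows only as far as needed for what follows to match.
With a capturing group present, the delimiter's captured portion is kept in the result list.

['id.nrk', '4Svyn', '', '413VVJSMCQh', '345wvte']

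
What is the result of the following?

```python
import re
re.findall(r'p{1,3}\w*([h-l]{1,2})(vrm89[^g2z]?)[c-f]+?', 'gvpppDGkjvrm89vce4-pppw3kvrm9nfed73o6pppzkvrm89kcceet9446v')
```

[('j', 'vrm89v'), ('k', 'vrm89k')]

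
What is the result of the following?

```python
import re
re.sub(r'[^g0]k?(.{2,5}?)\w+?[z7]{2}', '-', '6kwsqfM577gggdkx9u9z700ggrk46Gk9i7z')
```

'-ggg-00gg-'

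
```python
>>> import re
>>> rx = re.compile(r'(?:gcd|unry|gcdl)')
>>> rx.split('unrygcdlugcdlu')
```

`|` is ordered: at each position the engine commits to the first alternative that works.
Matches to split on: at [0:4] → 'unry'; at [4:7] → 'gcd'; at [9:12] → 'gcd'.
`split` removes every match and returns the 4 fragments in between.

['', '', 'lu', 'lu']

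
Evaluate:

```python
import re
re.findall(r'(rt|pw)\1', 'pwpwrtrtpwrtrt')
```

`\1` is not a pattern — it's the concrete string captured by group 1, re-applied verbatim.
With a single group, `findall` returns only what that group captured — 3 items.

['pw', 'rt', 'rt']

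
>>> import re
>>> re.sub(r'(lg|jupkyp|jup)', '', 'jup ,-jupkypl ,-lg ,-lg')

' ,-l ,- ,-'

`|` is ordered: at each position the engine commits to the first alternative that works.
Matches: at [0:3] → 'jup'; at [6:12] → 'jupkyp'; at [16:18] → 'lg'; at [21:23] → 'lg'.
Each match is replaced by ''.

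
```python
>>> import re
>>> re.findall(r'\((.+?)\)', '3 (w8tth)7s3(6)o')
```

['w8tth', '6']

The `?` after the quantifier makes it lazy — it takes as little as possible before letting the rest of the pattern try.
Matches: at [2:9] match '(w8tth)', group 1 = 'w8tth'; at [12:15] match '(6)', group 1 = '6'.
With a single group, `findall` returns only what that group captured — 2 items.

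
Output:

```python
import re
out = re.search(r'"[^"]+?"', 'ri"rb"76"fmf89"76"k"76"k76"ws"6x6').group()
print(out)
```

"rb"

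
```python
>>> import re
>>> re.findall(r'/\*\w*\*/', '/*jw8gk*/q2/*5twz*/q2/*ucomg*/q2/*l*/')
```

['/*jw8gk*/', '/*5twz*/', '/*ucomg*/', '/*l*/']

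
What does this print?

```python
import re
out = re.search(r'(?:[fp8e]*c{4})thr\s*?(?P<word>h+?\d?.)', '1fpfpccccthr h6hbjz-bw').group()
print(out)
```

fpfpccccthr h6h

This matches zero or more of one of [fp8e], then exactly 4 of the literal 'c' (non-capturing group); then the literal 'thr', then zero or more of whitespace (lazy); then one or more of a literal 'h' (lazy), then optionally a digit, then any character (captured as 'word').
`re.search` scans for the first position where the pattern succeeds.
The match spans [1:16] → 'fpfpccccthr h6h'.
Captured: group 1 = 'h6h'.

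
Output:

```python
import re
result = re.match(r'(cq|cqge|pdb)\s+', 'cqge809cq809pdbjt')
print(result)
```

None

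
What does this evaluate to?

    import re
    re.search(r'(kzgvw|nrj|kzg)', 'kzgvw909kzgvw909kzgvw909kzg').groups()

('kzgvw',)

The match spans [0:5] → 'kzgvw'.
Captured: group 1 = 'kzgvw'.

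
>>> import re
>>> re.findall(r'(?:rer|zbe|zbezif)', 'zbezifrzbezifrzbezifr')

Alternation isn't longest-match — the leftmost alternative that fits at this position is chosen.
Walking the string: at [0:3] → 'zbe'; at [7:10] → 'zbe'; at [14:17] → 'zbe'.
No capturing groups, so `findall` returns the 3 full match strings.

['zbe', 'zbe', 'zbe']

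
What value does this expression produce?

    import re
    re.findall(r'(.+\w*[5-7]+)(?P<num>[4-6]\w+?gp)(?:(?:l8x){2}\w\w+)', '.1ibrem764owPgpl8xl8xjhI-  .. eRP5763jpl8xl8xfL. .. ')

The pattern matches one or more of any character, then zero or more of a word character, then one or more of a character in [5-7] (captured); then a character in [4-6], then one or more of a word character (lazy), then the literal 'gp' (captured as 'num'); then the literal 'l8x' repeated 2 times, then a word character, then one or more of a word character (non-capturing group).
Multiple groups make `findall` return tuples — one 2-tuple for the one match.

[('.1ibrem76', '4owPgp')]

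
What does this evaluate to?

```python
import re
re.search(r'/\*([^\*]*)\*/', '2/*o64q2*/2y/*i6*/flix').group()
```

The match spans [1:10] → '/*o64q2*/'.

'/*o64q2*/'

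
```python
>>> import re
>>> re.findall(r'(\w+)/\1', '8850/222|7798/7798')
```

['7798']

A backreference is literal: `\1` must see the identical characters the first group matched.
Scanning left to right: at [9:18] match '7798/7798', group 1 = '7798'.
Because there's exactly one group, `findall` drops the full match and keeps group 1 from the one hit.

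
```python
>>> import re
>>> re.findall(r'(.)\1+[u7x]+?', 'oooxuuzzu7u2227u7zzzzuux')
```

The backreference `\1` re-matches whatever the first group consumed, character for character.
With a single group, `findall` returns only what that group captured — 4 items.

['o', 'z', '2', 'z']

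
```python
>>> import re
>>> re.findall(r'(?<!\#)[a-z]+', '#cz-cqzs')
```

A negative assertion filters positions out without eating any characters.
No capturing groups, so `findall` returns the 2 full match strings.

['z', 'cqzs']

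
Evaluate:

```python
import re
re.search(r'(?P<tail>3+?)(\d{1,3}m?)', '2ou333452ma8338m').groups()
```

('3', '334')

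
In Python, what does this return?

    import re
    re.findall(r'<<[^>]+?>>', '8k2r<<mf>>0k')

`findall` yields the raw match text (1 of them) because the pattern has no groups.

['<<mf>>']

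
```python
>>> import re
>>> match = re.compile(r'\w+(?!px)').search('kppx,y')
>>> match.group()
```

'kppx'

A negative assertion filters positions out without eating any characters.
`re.search` scans for the first position where the pattern succeeds.
The match spans [0:4] → 'kppx'.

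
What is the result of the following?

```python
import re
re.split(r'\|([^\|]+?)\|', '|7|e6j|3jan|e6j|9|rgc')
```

['', '7', 'e6j', '3jan', 'e6j', '9', 'rgc']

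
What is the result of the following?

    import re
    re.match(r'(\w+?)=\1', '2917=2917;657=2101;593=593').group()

A backreference is literal: `\1` must see the identical characters the first group matched.
With `match`, the pattern is implicitly anchored at the beginning.
The match spans [0:9] → '2917=2917'.
Captured: group 1 = '2917'.

'2917=2917'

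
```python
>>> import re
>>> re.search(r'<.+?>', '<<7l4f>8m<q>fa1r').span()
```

(0, 7)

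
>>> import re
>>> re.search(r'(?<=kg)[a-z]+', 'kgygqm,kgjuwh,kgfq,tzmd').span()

(2, 6)

Lookahead/lookbehind check context without consuming it, so the matched span excludes the asserted characters.
`re.search` scans for the first position where the pattern succeeds.
The match spans [2:6] → 'ygqm'.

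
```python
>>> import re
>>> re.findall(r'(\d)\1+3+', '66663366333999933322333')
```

After group 1 captures some text, `\1` only succeeds where that same text appears again.
Walking the string: at [0:6] match '666633', group 1 = '6'; at [6:11] match '66333', group 1 = '6'; at [11:18] match '9999333', group 1 = '9'; at [18:23] match '22333', group 1 = '2'.
One capturing group, so `findall` returns just the captured substring from each match — 4 in all.

['6', '6', '9', '2']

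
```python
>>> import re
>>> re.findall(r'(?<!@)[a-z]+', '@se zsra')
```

The negative lookahead/lookbehind blocks any match where the forbidden context is present.
`findall` yields the raw match text (2 of them) because the pattern has no groups.

['e', 'zsra']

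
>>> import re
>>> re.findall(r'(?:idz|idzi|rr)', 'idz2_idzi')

['idz', 'idz']

Branches in `(...|...)` are attempted left-to-right; the first branch that allows the whole pattern to succeed is taken.
Scanning left to right: at [0:3] → 'idz'; at [5:8] → 'idz'.
`findall` yields the raw match text (2 of them) because the pattern has no groups.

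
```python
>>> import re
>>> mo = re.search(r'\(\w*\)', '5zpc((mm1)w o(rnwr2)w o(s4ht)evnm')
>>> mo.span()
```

Unlike `match`, `search` isn't anchored — it looks for the pattern anywhere in the string.
The match spans [5:10] → '(mm1)'.

(5, 10)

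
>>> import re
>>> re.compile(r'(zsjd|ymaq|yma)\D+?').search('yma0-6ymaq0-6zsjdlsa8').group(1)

'yma'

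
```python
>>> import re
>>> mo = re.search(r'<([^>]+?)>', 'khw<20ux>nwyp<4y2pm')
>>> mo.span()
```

`re.search` tries every starting position until one works.
The match spans [3:9] → '<20ux>'.
Captured: group 1 = '20ux'.

(3, 9)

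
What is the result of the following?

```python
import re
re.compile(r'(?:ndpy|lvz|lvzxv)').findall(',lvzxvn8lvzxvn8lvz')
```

['lvz', 'lvz', 'lvz']

The regex engine tests alternatives in the order written; an earlier branch that matches wins even if a later one would match more.
No capturing groups, so `findall` returns the 3 full match strings.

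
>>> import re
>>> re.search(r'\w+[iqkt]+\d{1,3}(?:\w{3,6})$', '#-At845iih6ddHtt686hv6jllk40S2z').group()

Pattern: one or more of a word character; then one or more of one of [iqkt], then 1 to 3 of a digit; then 3 to 6 of a word character (non-capturing group); then anchored at the end.
The match spans [2:31] → 'At845iih6ddHtt686hv6jllk40S2z'.

'At845iih6ddHtt686hv6jllk40S2z'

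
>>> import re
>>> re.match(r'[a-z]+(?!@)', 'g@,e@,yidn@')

None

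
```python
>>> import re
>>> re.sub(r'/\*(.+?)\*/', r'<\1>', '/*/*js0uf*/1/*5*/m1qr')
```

'</*js0uf>1<5>m1qr'

Matches: at [0:11] → '/*/*js0uf*/'; at [12:17] → '/*5*/'.
The replacement refers to a captured group, so each match is rewritten using its own captured text.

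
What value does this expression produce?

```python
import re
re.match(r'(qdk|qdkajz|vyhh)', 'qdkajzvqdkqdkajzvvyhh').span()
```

(0, 3)

Alternation tries branches left to right and keeps the first one that lets the overall match succeed at that position.
`match` is anchored at position 0; if the pattern doesn't fit there, it returns None.
The match spans [0:3] → 'qdk'.
Captured: group 1 = 'qdk'.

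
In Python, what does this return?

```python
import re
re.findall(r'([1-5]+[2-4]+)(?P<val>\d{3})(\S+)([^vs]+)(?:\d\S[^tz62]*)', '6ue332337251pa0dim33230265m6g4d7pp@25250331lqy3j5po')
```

The pattern matches one or more of a character in [1-5], then one or more of a character in [2-4] (captured); then exactly 3 of a digit (captured as 'val'); then one or more of a non-whitespace character (captured); then one or more of any character except [vs] (captured); then a digit, then a non-whitespace character, then zero or more of any character except [tz62] (non-capturing group).
Walking the string: at [3:51] match '332337251pa0dim33230265m6g4d7pp@25250331lqy3j5po', groups = ('33233', '725', '1pa0dim33230265m6g4d7pp@25250331lqy3', 'j').
4 groups means the one result is a tuple of 4 captured strings — 1 here.

[('33233', '725', '1pa0dim33230265m6g4d7pp@25250331lqy3', 'j')]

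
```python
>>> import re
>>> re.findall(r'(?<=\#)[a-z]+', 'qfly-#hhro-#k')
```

Lookahead/lookbehind check context without consuming it, so the matched span excludes the asserted characters.
`findall` yields the raw match text (2 of them) because the pattern has no groups.

['hhro', 'k']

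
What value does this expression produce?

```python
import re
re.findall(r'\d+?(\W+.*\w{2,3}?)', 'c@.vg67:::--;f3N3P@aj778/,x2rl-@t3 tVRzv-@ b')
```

[':::--;f3N3P@aj778/,x2rl-@t3 tVRzv']

The pattern matches one or more of a digit (lazy); then one or more of a non-word character, then zero or more of any character, then 2 to 3 of a word character (lazy) (captured).
Walking the string: at [5:40] match '67:::--;f3N3P@aj778/,x2rl-@t3 tVRzv', group 1 = ':::--;f3N3P@aj778/,x2rl-@t3 tVRzv'.
Because there's exactly one group, `findall` drops the full match and keeps group 1 from the one hit.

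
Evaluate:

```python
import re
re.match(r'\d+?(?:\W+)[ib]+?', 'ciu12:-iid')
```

None

`match` is anchored at position 0; if the pattern doesn't fit there, it returns None.
Here position 0 doesn't satisfy it, so the call returns None.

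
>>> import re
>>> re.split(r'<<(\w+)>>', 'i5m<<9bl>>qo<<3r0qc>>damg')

['i5m', '9bl', 'qo', '3r0qc', 'damg']

The group in the pattern means `split` returns the separators' captures alongside the pieces.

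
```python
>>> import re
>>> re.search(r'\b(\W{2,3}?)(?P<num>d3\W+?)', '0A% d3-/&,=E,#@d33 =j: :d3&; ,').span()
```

The `?` after the quantifier makes it lazy — it takes as little as possible before letting the rest of the pattern try.
The match spans [2:7] → '% d3-'.

(2, 7)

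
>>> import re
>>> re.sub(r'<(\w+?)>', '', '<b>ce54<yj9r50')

Matches: at [0:3] → '<b>'.
`sub` substitutes '' at each match site.

'ce54<yj9r50'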